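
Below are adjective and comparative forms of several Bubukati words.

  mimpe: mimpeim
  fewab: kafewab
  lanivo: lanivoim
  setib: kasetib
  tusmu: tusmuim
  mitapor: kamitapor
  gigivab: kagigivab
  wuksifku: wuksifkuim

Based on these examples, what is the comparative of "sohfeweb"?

lanivo and mitapor both have last vowel 'o' yet inflect differently (lanivoim, kamitapor), so the last vowel is not what conditions the rule; whether the stem ends in a vowel or a consonant is.
"sohfeweb" ends in a consonant. The stems ending in a consonant (mitapor → kamitapor, setib → kasetib, gigivab → kagigivab) add the prefix ka-.
So sohfeweb → kasohfeweb.

kasohfeweb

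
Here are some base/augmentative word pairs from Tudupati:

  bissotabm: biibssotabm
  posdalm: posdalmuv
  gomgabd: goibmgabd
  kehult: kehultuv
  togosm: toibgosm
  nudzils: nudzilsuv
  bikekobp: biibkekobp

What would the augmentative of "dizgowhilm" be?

posdalm and bissotabm both end in -m yet inflect differently (posdalmuv, biibssotabm), so the final letter is not what conditions the rule; the second-to-last letter is.
"dizgowhilm" has second-to-last letter 'l'. The stems whose second-to-last letter is 'l' (nudzils → nudzilsuv, posdalm → posdalmuv, kehult → kehultuv) add -uv.
The other pattern: stems whose second-to-last letter is 'b' or 's' insert -ib- after the first vowel.
So dizgowhilm → dizgowhilmuv.

dizgowhilmuv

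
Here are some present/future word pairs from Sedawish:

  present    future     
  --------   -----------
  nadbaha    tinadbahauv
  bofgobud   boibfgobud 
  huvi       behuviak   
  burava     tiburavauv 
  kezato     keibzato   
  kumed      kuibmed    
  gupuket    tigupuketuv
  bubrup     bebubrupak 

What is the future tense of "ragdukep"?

beragdukepak

gupuket and kumed both have last vowel 'e' yet inflect differently (tigupuketuv, kuibmed), so the last vowel is not what conditions the rule; the final letter is.
"ragdukep" ends in -p. The one such stem in the data (bubrup → bebubrupak) adds be- … -ak around the stem, so the same rule applies.
The other patterns: stems ending in -a or -t add ti- … -uv around the stem; stems ending in -d or -o insert -ib- after the first vowel.
So ragdukep → beragdukepak.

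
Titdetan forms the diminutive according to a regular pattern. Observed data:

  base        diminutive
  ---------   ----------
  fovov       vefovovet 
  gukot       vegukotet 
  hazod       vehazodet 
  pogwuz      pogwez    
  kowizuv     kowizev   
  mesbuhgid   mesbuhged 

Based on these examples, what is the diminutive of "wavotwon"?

vewavotwonet

"wavotwon" has last vowel 'o'. The stems whose last vowel is 'o' (fovov → vefovovet, gukot → vegukotet, hazod → vehazodet) add ve- … -et around the stem.
So wavotwon → vewavotwonet.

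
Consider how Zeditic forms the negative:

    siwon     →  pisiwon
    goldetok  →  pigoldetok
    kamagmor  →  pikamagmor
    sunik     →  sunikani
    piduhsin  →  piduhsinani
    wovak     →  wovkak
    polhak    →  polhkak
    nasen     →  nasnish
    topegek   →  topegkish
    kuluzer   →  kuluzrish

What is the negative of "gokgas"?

gokgsak

"gokgas" has last vowel 'a'. The stems whose last vowel is 'a' (wovak → wovkak, polhak → polhkak) delete the last vowel and add -ak.
The other patterns: stems whose last vowel is 'o' add the prefix pi-; stems whose last vowel is 'i' add -ani; stems whose last vowel is 'e' delete the last vowel and add -ish.
So gokgas → gokgsak.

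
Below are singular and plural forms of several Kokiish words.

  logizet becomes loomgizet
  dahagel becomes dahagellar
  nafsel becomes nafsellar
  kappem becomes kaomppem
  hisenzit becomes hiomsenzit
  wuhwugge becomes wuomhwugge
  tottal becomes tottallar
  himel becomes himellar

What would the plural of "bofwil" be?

"bofwil" ends in -l. The stems ending in -l (tottal → tottallar, himel → himellar, nafsel → nafsellar) double the final consonant and add -ar.
So bofwil → bofwillar.

bofwillar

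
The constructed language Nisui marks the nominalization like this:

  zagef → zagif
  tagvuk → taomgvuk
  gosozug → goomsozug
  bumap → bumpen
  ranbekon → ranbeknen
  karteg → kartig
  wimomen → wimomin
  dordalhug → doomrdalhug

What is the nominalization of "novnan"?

"novnan" has last vowel 'a'. The one such stem in the data (bumap → bumpen) deletes the last vowel and adds -en (as does ranbekon), so the same rule applies.
So novnan → novnnen.

novnnen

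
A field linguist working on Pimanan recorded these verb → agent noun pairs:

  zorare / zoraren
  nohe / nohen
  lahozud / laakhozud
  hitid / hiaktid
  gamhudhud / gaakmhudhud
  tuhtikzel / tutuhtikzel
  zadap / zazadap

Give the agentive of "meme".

memen

zorare and tuhtikzel both have last vowel 'e' yet inflect differently (zoraren, tutuhtikzel), so the last vowel is not what conditions the rule; the final letter is.
"meme" ends in -e. The stems ending in -e (zorare → zoraren, nohe → nohen) drop the final letter and add -en.
The other patterns: stems ending in -d insert -ak- after the first vowel; stems ending in -l or -p repeat the first consonant+vowel as a prefix.
So meme → memen.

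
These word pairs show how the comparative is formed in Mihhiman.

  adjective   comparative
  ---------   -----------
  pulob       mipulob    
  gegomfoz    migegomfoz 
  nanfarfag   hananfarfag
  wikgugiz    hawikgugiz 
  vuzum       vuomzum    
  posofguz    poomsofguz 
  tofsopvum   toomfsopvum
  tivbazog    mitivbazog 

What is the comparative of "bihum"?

gegomfoz and posofguz both end in -z yet inflect differently (migegomfoz, poomsofguz), so the final letter is not what conditions the rule; the last vowel is.
"bihum" has last vowel 'u'. The stems whose last vowel is 'u' (posofguz → poomsofguz, vuzum → vuomzum, tofsopvum → toomfsopvum) insert -om- after the first vowel.
So bihum → biomhum.

biomhum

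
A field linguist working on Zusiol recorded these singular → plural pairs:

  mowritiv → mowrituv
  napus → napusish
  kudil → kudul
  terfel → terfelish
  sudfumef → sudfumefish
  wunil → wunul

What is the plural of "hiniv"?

wunil and terfel both end in -l yet inflect differently (wunul, terfelish), so the final letter is not what conditions the rule; the last vowel is.
"hiniv" has last vowel 'i'. The stems whose last vowel is 'i' (wunil → wunul, mowritiv → mowrituv, kudil → kudul) change the last vowel to 'u'.
The other pattern: stems whose last vowel is 'e' or 'u' add -ish.
So hiniv → hinuv.

hinuv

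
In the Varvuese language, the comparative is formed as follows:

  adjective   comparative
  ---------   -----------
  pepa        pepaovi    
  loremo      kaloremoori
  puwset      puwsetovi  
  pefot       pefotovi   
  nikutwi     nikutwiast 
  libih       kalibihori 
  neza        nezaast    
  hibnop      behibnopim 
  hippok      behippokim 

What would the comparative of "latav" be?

kalatavori

"latav" begins with l-. The stems beginning with l- (loremo → kaloremoori, libih → kalibihori) add ka- … -ori around the stem.
The other patterns: stems beginning with n- add -ast; stems beginning with p- add -ovi; stems beginning with h- add be- … -im around the stem.
So latav → kalatavori.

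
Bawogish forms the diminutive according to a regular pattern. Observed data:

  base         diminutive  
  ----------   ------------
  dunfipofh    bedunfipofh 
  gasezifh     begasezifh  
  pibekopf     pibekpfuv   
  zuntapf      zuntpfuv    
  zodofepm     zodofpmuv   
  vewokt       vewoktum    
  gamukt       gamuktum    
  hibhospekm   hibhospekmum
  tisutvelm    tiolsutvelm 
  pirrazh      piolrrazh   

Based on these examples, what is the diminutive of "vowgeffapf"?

zodofepm and hibhospekm both end in -m yet inflect differently (zodofpmuv, hibhospekmum), so the final letter is not what conditions the rule; the second-to-last letter is.
"vowgeffapf" has second-to-last letter 'p'. The stems whose second-to-last letter is 'p' (pibekopf → pibekpfuv, zuntapf → zuntpfuv, zodofepm → zodofpmuv) delete the last vowel and add -uv.
So vowgeffapf → vowgeffpfuv.

vowgeffpfuv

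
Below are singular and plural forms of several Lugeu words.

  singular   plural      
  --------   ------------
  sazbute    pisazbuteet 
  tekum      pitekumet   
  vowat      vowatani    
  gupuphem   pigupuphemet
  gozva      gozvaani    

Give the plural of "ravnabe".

"ravnabe" ends in -e. The one such stem in the data (sazbute → pisazbuteet) adds pi- … -et around the stem, so the same rule applies.
So ravnabe → piravnabeet.

piravnabeet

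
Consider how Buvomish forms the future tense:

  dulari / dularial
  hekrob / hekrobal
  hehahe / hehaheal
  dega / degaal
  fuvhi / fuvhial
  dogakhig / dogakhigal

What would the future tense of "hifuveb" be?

Every pair shown (dulari → dularial, hekrob → hekrobal, hehahe → hehaheal, …) follows the same rule: add -al.
So hifuveb → hifuvebal.

hifuvebal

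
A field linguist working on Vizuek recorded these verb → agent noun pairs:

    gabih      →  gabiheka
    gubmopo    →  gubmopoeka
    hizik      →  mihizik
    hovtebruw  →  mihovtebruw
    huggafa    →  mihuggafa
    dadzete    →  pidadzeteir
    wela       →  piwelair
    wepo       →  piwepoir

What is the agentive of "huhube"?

huggafa and wela both end in -a yet inflect differently (mihuggafa, piwelair), so the final letter is not what conditions the rule; the first letter is.
"huhube" begins with h-. The stems beginning with h- (hizik → mihizik, hovtebruw → mihovtebruw, huggafa → mihuggafa) add the prefix mi-.
So huhube → mihuhube.

mihuhube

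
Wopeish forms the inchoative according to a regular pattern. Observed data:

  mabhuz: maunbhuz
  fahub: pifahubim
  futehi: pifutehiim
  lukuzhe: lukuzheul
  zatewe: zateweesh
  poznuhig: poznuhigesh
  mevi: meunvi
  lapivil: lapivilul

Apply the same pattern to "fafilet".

pifafiletim

mevi and futehi both end in -i yet inflect differently (meunvi, pifutehiim), so the final letter is not what conditions the rule; the first letter is.
"fafilet" begins with f-. The stems beginning with f- (fahub → pifahubim, futehi → pifutehiim) add pi- … -im around the stem.
The other patterns: stems beginning with m- insert -un- after the first vowel; stems beginning with l- add -ul; stems beginning with p- or z- add -esh.
So fafilet → pifafiletim.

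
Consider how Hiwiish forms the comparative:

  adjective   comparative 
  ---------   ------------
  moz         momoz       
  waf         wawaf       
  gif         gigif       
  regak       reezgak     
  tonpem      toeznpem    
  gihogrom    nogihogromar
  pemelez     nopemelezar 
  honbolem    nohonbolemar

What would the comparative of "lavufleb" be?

tonpem and gihogrom both end in -m yet inflect differently (toeznpem, nogihogromar), so the final letter is not what conditions the rule; the number of vowels is.
"lavufleb" has 3 vowels. The stems with 3 vowels (gihogrom → nogihogromar, pemelez → nopemelezar, honbolem → nohonbolemar) add no- … -ar around the stem.
The other patterns: stems with 1 vowel repeat the first consonant+vowel as a prefix; stems with 2 vowels insert -ez- after the first vowel.
So lavufleb → nolavuflebar.

nolavuflebar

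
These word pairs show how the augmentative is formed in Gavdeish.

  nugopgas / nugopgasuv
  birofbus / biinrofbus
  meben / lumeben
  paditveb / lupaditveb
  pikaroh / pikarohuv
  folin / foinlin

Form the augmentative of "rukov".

rukovuv

meben and folin both end in -n yet inflect differently (lumeben, foinlin), so the final letter is not what conditions the rule; the last vowel is.
"rukov" has last vowel 'o'. The one such stem in the data (pikaroh → pikarohuv) adds -uv, so the same rule applies.
The other patterns: stems whose last vowel is 'e' add the prefix lu-; stems whose last vowel is 'i' or 'u' insert -in- after the first vowel.
So rukov → rukovuv.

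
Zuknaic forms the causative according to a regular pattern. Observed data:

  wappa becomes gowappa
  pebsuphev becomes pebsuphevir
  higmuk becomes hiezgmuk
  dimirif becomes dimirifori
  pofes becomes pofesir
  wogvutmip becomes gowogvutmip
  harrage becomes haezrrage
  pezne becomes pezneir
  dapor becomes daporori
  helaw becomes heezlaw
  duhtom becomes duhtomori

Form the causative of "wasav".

gowasav

harrage and pezne both end in -e yet inflect differently (haezrrage, pezneir), so the final letter is not what conditions the rule; the first letter is.
"wasav" begins with w-. The stems beginning with w- (wogvutmip → gowogvutmip, wappa → gowappa) add the prefix go-.
The other patterns: stems beginning with d- add -ori; stems beginning with h- insert -ez- after the first vowel; stems beginning with p- add -ir.
So wasav → gowasav.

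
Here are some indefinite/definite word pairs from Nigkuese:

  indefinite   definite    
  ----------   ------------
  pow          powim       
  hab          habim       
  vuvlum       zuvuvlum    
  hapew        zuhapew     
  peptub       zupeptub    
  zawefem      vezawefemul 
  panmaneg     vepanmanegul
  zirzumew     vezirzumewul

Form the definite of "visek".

"visek" has 2 vowels. The stems with 2 vowels (vuvlum → zuvuvlum, hapew → zuhapew, peptub → zupeptub) add the prefix zu-.
So visek → zuvisek.

zuvisek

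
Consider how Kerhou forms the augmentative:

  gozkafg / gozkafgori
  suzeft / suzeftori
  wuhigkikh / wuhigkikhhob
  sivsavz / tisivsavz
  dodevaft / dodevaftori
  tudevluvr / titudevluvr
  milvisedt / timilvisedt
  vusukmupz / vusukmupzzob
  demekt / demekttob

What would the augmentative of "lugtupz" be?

dodevaft and milvisedt both end in -t yet inflect differently (dodevaftori, timilvisedt), so the final letter is not what conditions the rule; the second-to-last letter is.
"lugtupz" has second-to-last letter 'p'. The one such stem in the data (vusukmupz → vusukmupzzob) doubles the final consonant and adds -ob (as do demekt, wuhigkikh), so the same rule applies.
The other patterns: stems whose second-to-last letter is 'f' add -ori; stems whose second-to-last letter is 'd' or 'v' add the prefix ti-.
So lugtupz → lugtupzzob.

lugtupzzob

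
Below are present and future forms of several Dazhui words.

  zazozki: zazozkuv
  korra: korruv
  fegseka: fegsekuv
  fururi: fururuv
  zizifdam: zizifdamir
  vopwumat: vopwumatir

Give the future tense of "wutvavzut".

wutvavzutir

zizifdam and korra both have last vowel 'a' yet inflect differently (zizifdamir, korruv), so the last vowel is not what conditions the rule; whether the stem ends in a vowel or a consonant is.
"wutvavzut" ends in a consonant. The stems ending in a consonant (zizifdam → zizifdamir, vopwumat → vopwumatir) add -ir.
So wutvavzut → wutvavzutir.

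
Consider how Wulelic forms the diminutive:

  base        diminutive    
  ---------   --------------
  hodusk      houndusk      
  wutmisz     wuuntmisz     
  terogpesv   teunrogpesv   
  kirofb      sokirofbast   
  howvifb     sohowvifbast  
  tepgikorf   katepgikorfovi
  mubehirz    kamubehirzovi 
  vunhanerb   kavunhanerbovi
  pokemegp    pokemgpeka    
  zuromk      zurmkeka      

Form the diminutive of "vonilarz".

wutmisz and mubehirz both end in -z yet inflect differently (wuuntmisz, kamubehirzovi), so the final letter is not what conditions the rule; the second-to-last letter is.
"vonilarz" has second-to-last letter 'r'. The stems whose second-to-last letter is 'r' (tepgikorf → katepgikorfovi, mubehirz → kamubehirzovi, vunhanerb → kavunhanerbovi) add ka- … -ovi around the stem.
The other patterns: stems whose second-to-last letter is 's' insert -un- after the first vowel; stems whose second-to-last letter is 'f' add so- … -ast around the stem; stems whose second-to-last letter is 'g' or 'm' delete the last vowel and add -eka.
So vonilarz → kavonilarzovi.

kavonilarzovi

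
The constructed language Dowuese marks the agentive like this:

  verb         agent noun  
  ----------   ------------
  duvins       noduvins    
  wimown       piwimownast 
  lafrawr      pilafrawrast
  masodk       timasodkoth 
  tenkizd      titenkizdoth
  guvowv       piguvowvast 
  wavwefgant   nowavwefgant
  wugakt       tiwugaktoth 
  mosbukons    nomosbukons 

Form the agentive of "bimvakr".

tibimvakroth

wavwefgant and wugakt both end in -t yet inflect differently (nowavwefgant, tiwugaktoth), so the final letter is not what conditions the rule; the second-to-last letter is.
"bimvakr" has second-to-last letter 'k'. The one such stem in the data (wugakt → tiwugaktoth) adds ti- … -oth around the stem, so the same rule applies.
The other patterns: stems whose second-to-last letter is 'n' add the prefix no-; stems whose second-to-last letter is 'w' add pi- … -ast around the stem.
So bimvakr → tibimvakroth.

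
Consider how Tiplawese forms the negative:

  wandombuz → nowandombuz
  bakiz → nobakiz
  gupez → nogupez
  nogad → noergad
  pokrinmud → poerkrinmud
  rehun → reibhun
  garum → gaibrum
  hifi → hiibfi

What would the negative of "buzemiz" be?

nobuzemiz

wandombuz and pokrinmud both have last vowel 'u' yet inflect differently (nowandombuz, poerkrinmud), so the last vowel is not what conditions the rule; the final letter is.
"buzemiz" ends in -z. The stems ending in -z (wandombuz → nowandombuz, bakiz → nobakiz, gupez → nogupez) add the prefix no-.
So buzemiz → nobuzemiz.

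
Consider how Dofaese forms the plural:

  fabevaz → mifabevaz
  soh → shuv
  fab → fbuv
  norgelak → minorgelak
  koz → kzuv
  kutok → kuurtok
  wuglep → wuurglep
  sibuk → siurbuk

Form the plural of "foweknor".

"foweknor" has 3 vowels. The stems with 3 vowels (fabevaz → mifabevaz, norgelak → minorgelak) add the prefix mi-.
The other patterns: stems with 1 vowel delete the last vowel and add -uv; stems with 2 vowels insert -ur- after the first vowel.
So foweknor → mifoweknor.

mifoweknor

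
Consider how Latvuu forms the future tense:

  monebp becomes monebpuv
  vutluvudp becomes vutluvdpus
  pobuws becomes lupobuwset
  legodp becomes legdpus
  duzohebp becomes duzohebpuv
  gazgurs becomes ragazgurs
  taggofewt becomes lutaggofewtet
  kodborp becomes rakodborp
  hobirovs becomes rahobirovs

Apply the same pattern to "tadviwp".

lutadviwpet

vutluvudp and monebp both end in -p yet inflect differently (vutluvdpus, monebpuv), so the final letter is not what conditions the rule; the second-to-last letter is.
"tadviwp" has second-to-last letter 'w'. The stems whose second-to-last letter is 'w' (pobuws → lupobuwset, taggofewt → lutaggofewtet) add lu- … -et around the stem.
The other patterns: stems whose second-to-last letter is 'd' delete the last vowel and add -us; stems whose second-to-last letter is 'b' add -uv; stems whose second-to-last letter is 'r' or 'v' add the prefix ra-.
So tadviwp → lutadviwpet.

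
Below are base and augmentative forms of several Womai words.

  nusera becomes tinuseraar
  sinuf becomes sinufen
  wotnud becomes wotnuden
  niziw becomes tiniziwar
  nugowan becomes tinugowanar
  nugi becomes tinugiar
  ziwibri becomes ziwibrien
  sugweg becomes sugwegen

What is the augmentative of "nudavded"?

tinudavdedar

"nudavded" begins with n-. The stems beginning with n- (nugi → tinugiar, nugowan → tinugowanar, niziw → tiniziwar) add ti- … -ar around the stem.
The other pattern: stems beginning with s-, w- or z- add -en.
So nudavded → tinudavdedar.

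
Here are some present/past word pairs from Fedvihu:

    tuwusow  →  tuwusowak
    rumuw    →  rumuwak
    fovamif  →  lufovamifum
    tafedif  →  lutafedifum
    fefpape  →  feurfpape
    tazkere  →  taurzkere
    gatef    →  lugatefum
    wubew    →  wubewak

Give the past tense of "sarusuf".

wubew and gatef both have last vowel 'e' yet inflect differently (wubewak, lugatefum), so the last vowel is not what conditions the rule; the final letter is.
"sarusuf" ends in -f. The stems ending in -f (tafedif → lutafedifum, fovamif → lufovamifum, gatef → lugatefum) add lu- … -um around the stem.
The other patterns: stems ending in -w add -ak; stems ending in -e insert -ur- after the first vowel.
So sarusuf → lusarusufum.

lusarusufum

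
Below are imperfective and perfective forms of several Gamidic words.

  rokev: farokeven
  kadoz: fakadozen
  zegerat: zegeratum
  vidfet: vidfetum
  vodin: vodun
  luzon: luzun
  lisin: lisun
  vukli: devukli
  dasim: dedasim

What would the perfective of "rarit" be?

rokev and vidfet both have last vowel 'e' yet inflect differently (farokeven, vidfetum), so the last vowel is not what conditions the rule; the final letter is.
"rarit" ends in -t. The stems ending in -t (zegerat → zegeratum, vidfet → vidfetum) add -um.
So rarit → raritum.

raritum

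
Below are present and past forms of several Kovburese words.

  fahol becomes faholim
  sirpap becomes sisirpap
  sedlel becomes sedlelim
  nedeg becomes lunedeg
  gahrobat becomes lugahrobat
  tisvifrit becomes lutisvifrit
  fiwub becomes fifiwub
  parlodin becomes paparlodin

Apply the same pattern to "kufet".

lukufet

sedlel and nedeg both have last vowel 'e' yet inflect differently (sedlelim, lunedeg), so the last vowel is not what conditions the rule; the final letter is.
"kufet" ends in -t. The stems ending in -t (tisvifrit → lutisvifrit, gahrobat → lugahrobat) add the prefix lu-.
The other patterns: stems ending in -l add -im; stems ending in -b, -n or -p repeat the first consonant+vowel as a prefix.
So kufet → lukufet.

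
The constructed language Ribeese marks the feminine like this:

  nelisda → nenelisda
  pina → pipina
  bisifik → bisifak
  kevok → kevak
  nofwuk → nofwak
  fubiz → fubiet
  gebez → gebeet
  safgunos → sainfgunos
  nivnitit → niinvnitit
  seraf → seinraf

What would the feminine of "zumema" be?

bisifik and fubiz both have last vowel 'i' yet inflect differently (bisifak, fubiet), so the last vowel is not what conditions the rule; the final letter is.
"zumema" ends in -a. The stems ending in -a (nelisda → nenelisda, pina → pipina) repeat the first consonant+vowel as a prefix.
So zumema → zuzumema.

zuzumema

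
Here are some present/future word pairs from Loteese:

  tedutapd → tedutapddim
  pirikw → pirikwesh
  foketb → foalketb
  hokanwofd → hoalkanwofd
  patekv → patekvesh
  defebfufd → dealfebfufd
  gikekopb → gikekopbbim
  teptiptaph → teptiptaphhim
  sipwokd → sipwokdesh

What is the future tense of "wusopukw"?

defebfufd and sipwokd both end in -d yet inflect differently (dealfebfufd, sipwokdesh), so the final letter is not what conditions the rule; the second-to-last letter is.
"wusopukw" has second-to-last letter 'k'. The stems whose second-to-last letter is 'k' (patekv → patekvesh, pirikw → pirikwesh, sipwokd → sipwokdesh) add -esh.
The other patterns: stems whose second-to-last letter is 'f' or 't' insert -al- after the first vowel; stems whose second-to-last letter is 'p' double the final consonant and add -im.
So wusopukw → wusopukwesh.

wusopukwesh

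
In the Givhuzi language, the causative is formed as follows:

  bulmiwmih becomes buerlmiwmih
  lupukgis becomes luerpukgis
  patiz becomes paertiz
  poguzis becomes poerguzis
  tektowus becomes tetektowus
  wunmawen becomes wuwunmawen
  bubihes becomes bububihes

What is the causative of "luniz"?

luerniz

lupukgis and tektowus both end in -s yet inflect differently (luerpukgis, tetektowus), so the final letter is not what conditions the rule; the last vowel is.
"luniz" has last vowel 'i'. The stems whose last vowel is 'i' (bulmiwmih → buerlmiwmih, lupukgis → luerpukgis, patiz → paertiz) insert -er- after the first vowel.
So luniz → luerniz.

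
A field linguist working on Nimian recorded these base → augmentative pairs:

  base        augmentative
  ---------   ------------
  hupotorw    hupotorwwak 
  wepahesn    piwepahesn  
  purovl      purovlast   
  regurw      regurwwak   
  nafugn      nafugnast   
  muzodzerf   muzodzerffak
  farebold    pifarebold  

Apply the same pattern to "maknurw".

maknurwwak

"maknurw" has second-to-last letter 'r'. The stems whose second-to-last letter is 'r' (regurw → regurwwak, muzodzerf → muzodzerffak, hupotorw → hupotorwwak) double the final consonant and add -ak.
The other patterns: stems whose second-to-last letter is 'g' or 'v' add -ast; stems whose second-to-last letter is 'l' or 's' add the prefix pi-.
So maknurw → maknurwwak.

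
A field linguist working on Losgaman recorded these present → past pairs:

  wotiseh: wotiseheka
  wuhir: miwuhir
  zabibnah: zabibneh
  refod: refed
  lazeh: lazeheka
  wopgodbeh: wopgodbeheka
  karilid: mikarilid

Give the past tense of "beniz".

wopgodbeh and zabibnah both end in -h yet inflect differently (wopgodbeheka, zabibneh), so the final letter is not what conditions the rule; the last vowel is.
"beniz" has last vowel 'i'. The stems whose last vowel is 'i' (karilid → mikarilid, wuhir → miwuhir) add the prefix mi-.
The other patterns: stems whose last vowel is 'e' add -eka; stems whose last vowel is 'a' or 'o' change the last vowel to 'e'.
So beniz → mibeniz.

mibeniz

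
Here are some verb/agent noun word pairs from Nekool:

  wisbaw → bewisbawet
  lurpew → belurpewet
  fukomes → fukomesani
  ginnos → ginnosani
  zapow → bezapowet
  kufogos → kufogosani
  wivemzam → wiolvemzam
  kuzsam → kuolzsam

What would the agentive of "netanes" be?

lurpew and fukomes both have last vowel 'e' yet inflect differently (belurpewet, fukomesani), so the last vowel is not what conditions the rule; the final letter is.
"netanes" ends in -s. The stems ending in -s (fukomes → fukomesani, ginnos → ginnosani, kufogos → kufogosani) add -ani.
So netanes → netanesani.

netanesani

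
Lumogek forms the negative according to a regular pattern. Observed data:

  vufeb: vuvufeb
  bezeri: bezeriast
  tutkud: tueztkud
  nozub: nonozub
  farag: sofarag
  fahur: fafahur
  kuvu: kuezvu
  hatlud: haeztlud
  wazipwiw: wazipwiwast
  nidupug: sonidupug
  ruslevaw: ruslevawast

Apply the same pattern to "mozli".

nozub and nidupug both have last vowel 'u' yet inflect differently (nonozub, sonidupug), so the last vowel is not what conditions the rule; the final letter is.
"mozli" ends in -i. The one such stem in the data (bezeri → bezeriast) adds -ast, so the same rule applies.
The other patterns: stems ending in -b or -r repeat the first consonant+vowel as a prefix; stems ending in -g add the prefix so-; stems ending in -d or -u insert -ez- after the first vowel.
So mozli → mozliast.

mozliast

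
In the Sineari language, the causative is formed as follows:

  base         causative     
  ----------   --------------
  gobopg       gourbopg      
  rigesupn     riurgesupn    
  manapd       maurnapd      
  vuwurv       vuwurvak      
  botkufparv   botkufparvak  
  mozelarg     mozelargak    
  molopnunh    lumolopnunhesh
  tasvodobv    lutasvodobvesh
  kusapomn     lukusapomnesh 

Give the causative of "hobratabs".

gobopg and mozelarg both end in -g yet inflect differently (gourbopg, mozelargak), so the final letter is not what conditions the rule; the second-to-last letter is.
"hobratabs" has second-to-last letter 'b'. The one such stem in the data (tasvodobv → lutasvodobvesh) adds lu- … -esh around the stem, so the same rule applies.
So hobratabs → luhobratabsesh.

luhobratabsesh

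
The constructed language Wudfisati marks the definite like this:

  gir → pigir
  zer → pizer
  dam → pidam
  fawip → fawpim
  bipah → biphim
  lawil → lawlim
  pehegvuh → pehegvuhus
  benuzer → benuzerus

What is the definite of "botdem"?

botdmim

bipah and pehegvuh both end in -h yet inflect differently (biphim, pehegvuhus), so the final letter is not what conditions the rule; the number of vowels is.
"botdem" has 2 vowels. The stems with 2 vowels (fawip → fawpim, bipah → biphim, lawil → lawlim) delete the last vowel and add -im.
The other patterns: stems with 1 vowel add the prefix pi-; stems with 3 vowels add -us.
So botdem → botdmim.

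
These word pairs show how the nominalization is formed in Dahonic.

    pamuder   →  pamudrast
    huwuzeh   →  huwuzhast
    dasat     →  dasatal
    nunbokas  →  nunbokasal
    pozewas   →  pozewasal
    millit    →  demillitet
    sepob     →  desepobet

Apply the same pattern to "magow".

demagowet

"magow" has last vowel 'o'. The one such stem in the data (sepob → desepobet) adds de- … -et around the stem, so the same rule applies.
The other patterns: stems whose last vowel is 'e' delete the last vowel and add -ast; stems whose last vowel is 'a' add -al.
So magow → demagowet.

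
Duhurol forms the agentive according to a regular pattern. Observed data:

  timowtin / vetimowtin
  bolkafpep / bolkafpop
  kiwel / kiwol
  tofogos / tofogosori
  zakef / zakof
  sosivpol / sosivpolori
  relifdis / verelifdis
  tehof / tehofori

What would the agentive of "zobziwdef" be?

"zobziwdef" has last vowel 'e'. The stems whose last vowel is 'e' (bolkafpep → bolkafpop, zakef → zakof, kiwel → kiwol) change the last vowel to 'o'.
So zobziwdef → zobziwdof.

zobziwdof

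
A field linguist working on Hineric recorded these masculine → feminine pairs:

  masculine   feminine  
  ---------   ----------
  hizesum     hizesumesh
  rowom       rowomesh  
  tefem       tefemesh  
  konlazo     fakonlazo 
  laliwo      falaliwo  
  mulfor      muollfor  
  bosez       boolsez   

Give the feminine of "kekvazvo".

fakekvazvo

"kekvazvo" ends in -o. The stems ending in -o (konlazo → fakonlazo, laliwo → falaliwo) add the prefix fa-.
The other patterns: stems ending in -m add -esh; stems ending in -r or -z insert -ol- after the first vowel.
So kekvazvo → fakekvazvo.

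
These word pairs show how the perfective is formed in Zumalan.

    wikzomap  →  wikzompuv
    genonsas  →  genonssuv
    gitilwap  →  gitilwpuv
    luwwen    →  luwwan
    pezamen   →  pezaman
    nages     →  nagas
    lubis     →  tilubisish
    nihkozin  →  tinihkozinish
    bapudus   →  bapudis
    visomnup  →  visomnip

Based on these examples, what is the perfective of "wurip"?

tiwuripish

genonsas and nages both end in -s yet inflect differently (genonssuv, nagas), so the final letter is not what conditions the rule; the last vowel is.
"wurip" has last vowel 'i'. The stems whose last vowel is 'i' (lubis → tilubisish, nihkozin → tinihkozinish) add ti- … -ish around the stem.
The other patterns: stems whose last vowel is 'a' delete the last vowel and add -uv; stems whose last vowel is 'e' change the last vowel to 'a'; stems whose last vowel is 'u' change the last vowel to 'i'.
So wurip → tiwuripish.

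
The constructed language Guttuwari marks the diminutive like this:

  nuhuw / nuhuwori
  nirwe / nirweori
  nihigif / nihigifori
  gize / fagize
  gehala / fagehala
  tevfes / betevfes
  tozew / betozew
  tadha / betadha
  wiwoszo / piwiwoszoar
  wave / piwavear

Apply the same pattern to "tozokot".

nirwe and gize both end in -e yet inflect differently (nirweori, fagize), so the final letter is not what conditions the rule; the first letter is.
"tozokot" begins with t-. The stems beginning with t- (tevfes → betevfes, tozew → betozew, tadha → betadha) add the prefix be-.
The other patterns: stems beginning with n- add -ori; stems beginning with g- add the prefix fa-; stems beginning with w- add pi- … -ar around the stem.
So tozokot → betozokot.

betozokot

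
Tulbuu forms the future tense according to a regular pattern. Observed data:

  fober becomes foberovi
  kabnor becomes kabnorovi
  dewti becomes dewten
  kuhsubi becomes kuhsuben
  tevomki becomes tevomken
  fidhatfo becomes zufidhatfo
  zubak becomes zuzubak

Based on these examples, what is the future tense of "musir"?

kabnor and fidhatfo both have last vowel 'o' yet inflect differently (kabnorovi, zufidhatfo), so the last vowel is not what conditions the rule; the final letter is.
"musir" ends in -r. The stems ending in -r (fober → foberovi, kabnor → kabnorovi) add -ovi.
The other patterns: stems ending in -i drop the final letter and add -en; stems ending in -k or -o add the prefix zu-.
So musir → musirovi.

musirovi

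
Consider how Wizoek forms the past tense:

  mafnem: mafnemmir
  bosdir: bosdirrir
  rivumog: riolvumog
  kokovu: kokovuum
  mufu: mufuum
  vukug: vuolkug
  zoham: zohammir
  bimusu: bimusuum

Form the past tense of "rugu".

"rugu" ends in -u. The stems ending in -u (kokovu → kokovuum, mufu → mufuum, bimusu → bimusuum) add -um.
So rugu → ruguum.

ruguum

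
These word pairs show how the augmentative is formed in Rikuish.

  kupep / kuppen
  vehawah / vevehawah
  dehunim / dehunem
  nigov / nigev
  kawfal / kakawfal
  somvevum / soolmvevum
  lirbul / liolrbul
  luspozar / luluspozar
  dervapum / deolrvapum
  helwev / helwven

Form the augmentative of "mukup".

kawfal and lirbul both end in -l yet inflect differently (kakawfal, liolrbul), so the final letter is not what conditions the rule; the last vowel is.
"mukup" has last vowel 'u'. The stems whose last vowel is 'u' (somvevum → soolmvevum, dervapum → deolrvapum, lirbul → liolrbul) insert -ol- after the first vowel.
So mukup → muolkup.

muolkup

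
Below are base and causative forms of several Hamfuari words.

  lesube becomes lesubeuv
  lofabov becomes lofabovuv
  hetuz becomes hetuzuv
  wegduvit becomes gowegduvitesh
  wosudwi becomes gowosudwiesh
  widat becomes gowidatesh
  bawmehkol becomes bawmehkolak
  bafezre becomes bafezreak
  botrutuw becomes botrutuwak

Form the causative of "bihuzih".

bihuzihak

"bihuzih" begins with b-. The stems beginning with b- (bawmehkol → bawmehkolak, bafezre → bafezreak, botrutuw → botrutuwak) add -ak.
So bihuzih → bihuzihak.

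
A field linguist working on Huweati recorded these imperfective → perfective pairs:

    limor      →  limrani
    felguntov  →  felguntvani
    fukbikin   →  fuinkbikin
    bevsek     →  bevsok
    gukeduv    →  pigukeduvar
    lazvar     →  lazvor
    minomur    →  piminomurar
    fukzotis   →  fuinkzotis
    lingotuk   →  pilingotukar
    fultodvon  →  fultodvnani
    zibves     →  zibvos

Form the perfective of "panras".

panros

limor and lazvar both end in -r yet inflect differently (limrani, lazvor), so the final letter is not what conditions the rule; the last vowel is.
"panras" has last vowel 'a'. The one such stem in the data (lazvar → lazvor) changes the last vowel to 'o' (as do bevsek, zibves), so the same rule applies.
The other patterns: stems whose last vowel is 'o' delete the last vowel and add -ani; stems whose last vowel is 'i' insert -in- after the first vowel; stems whose last vowel is 'u' add pi- … -ar around the stem.
So panras → panros.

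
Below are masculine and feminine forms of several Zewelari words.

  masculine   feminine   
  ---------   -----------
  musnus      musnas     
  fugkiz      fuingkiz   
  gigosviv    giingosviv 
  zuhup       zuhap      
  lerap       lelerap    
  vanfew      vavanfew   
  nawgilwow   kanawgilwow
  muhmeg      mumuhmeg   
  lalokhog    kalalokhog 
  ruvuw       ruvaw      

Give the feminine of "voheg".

"voheg" has last vowel 'e'. The stems whose last vowel is 'e' (vanfew → vavanfew, muhmeg → mumuhmeg) repeat the first consonant+vowel as a prefix.
The other patterns: stems whose last vowel is 'o' add the prefix ka-; stems whose last vowel is 'i' insert -in- after the first vowel; stems whose last vowel is 'u' change the last vowel to 'a'.
So voheg → vovoheg.

vovoheg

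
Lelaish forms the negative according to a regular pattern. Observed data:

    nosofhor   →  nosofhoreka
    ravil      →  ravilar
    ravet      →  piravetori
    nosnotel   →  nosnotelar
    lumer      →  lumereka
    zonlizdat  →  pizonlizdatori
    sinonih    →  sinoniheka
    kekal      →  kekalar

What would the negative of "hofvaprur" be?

ravet and nosnotel both have last vowel 'e' yet inflect differently (piravetori, nosnotelar), so the last vowel is not what conditions the rule; the final letter is.
"hofvaprur" ends in -r. The stems ending in -r (lumer → lumereka, nosofhor → nosofhoreka) add -eka.
So hofvaprur → hofvaprureka.

hofvaprureka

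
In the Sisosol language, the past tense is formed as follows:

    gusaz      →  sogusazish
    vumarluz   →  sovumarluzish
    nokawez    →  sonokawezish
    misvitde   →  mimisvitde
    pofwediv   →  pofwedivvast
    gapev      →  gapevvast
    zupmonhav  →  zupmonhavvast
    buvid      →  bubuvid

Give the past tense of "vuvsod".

vuvuvsod

gusaz and zupmonhav both have last vowel 'a' yet inflect differently (sogusazish, zupmonhavvast), so the last vowel is not what conditions the rule; the final letter is.
"vuvsod" ends in -d. The one such stem in the data (buvid → bubuvid) repeats the first consonant+vowel as a prefix (as does misvitde), so the same rule applies.
The other patterns: stems ending in -z add so- … -ish around the stem; stems ending in -v double the final consonant and add -ast.
So vuvsod → vuvuvsod.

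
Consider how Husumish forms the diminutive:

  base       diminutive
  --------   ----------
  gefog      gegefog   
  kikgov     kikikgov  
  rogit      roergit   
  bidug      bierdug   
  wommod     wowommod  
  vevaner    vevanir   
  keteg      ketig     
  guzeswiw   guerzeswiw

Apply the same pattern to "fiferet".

keteg and gefog both end in -g yet inflect differently (ketig, gegefog), so the final letter is not what conditions the rule; the last vowel is.
"fiferet" has last vowel 'e'. The stems whose last vowel is 'e' (keteg → ketig, vevaner → vevanir) change the last vowel to 'i'.
So fiferet → fiferit.

fiferit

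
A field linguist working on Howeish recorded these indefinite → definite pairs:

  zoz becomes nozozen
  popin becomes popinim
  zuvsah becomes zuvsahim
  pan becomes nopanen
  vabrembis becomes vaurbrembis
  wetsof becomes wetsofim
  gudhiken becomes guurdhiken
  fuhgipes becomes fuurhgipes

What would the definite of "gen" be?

pan and popin both end in -n yet inflect differently (nopanen, popinim), so the final letter is not what conditions the rule; the number of vowels is.
"gen" has 1 vowel. The stems with 1 vowel (pan → nopanen, zoz → nozozen) add no- … -en around the stem.
So gen → nogenen.

nogenen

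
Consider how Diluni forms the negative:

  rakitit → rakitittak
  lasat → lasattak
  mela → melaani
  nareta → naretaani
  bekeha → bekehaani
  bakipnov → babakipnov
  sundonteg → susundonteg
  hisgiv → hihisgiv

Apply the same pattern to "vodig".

lasat and mela both have last vowel 'a' yet inflect differently (lasattak, melaani), so the last vowel is not what conditions the rule; the final letter is.
"vodig" ends in -g. The one such stem in the data (sundonteg → susundonteg) repeats the first consonant+vowel as a prefix (as do bakipnov, hisgiv), so the same rule applies.
The other patterns: stems ending in -t double the final consonant and add -ak; stems ending in -a add -ani.
So vodig → vovodig.

vovodig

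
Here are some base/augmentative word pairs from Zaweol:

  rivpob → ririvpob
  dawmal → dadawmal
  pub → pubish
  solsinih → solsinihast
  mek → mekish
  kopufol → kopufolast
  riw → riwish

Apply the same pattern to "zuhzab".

pub and rivpob both end in -b yet inflect differently (pubish, ririvpob), so the final letter is not what conditions the rule; the number of vowels is.
"zuhzab" has 2 vowels. The stems with 2 vowels (dawmal → dadawmal, rivpob → ririvpob) repeat the first consonant+vowel as a prefix.
So zuhzab → zuzuhzab.

zuzuhzab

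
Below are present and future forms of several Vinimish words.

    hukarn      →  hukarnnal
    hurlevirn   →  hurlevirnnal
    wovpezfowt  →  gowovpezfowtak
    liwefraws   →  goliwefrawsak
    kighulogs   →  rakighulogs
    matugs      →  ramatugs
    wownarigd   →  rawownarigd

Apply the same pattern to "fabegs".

rafabegs

"fabegs" has second-to-last letter 'g'. The stems whose second-to-last letter is 'g' (kighulogs → rakighulogs, matugs → ramatugs, wownarigd → rawownarigd) add the prefix ra-.
So fabegs → rafabegs.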